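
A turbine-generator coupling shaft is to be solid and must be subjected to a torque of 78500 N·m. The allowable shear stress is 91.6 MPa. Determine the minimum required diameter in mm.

For a solid shaft τ_max = 16T/(πd³), so d = (16T/(π τ_allow))^(1/3) = (16·78500/(π·9.16×10^7))^(1/3) = 0.1634 m.

163 mm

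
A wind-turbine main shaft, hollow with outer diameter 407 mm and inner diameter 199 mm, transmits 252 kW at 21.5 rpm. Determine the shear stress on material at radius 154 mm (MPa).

ω = 2π·21.5/60 = 2.251 rad/s, so T = P/ω = 252×10³ / 2.251 = 111900 N·m.
J = π(d_o⁴ − d_i⁴)/32 = π(0.407⁴ − 0.199⁴)/32 = 2.540×10^-3 m⁴.
Shear stress varies linearly with radius: τ = T·r/J = 111900 × 0.154 / 2.540×10^-3 = 6.786×10^6 Pa.

6.79 MPa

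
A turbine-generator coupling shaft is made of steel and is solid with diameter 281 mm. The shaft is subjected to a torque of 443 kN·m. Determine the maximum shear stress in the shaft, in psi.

J = πd⁴/32 = π(0.281)⁴/32 = 6.121×10^-4 m⁴.
τ_max = T·r/J = 443000 × 0.141 / 6.121×10^-4 = 1.017×10^8 Pa.

14700 psi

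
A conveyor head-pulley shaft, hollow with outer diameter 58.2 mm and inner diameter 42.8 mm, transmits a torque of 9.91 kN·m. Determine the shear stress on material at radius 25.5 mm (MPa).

J = π(d_o⁴ − d_i⁴)/32 = π(0.0582⁴ − 0.0428⁴)/32 = 7.970×10^-7 m⁴.
Shear stress varies linearly with radius: τ = T·r/J = 9910 × 0.0255 / 7.970×10^-7 = 3.171×10^8 Pa.

317 MPa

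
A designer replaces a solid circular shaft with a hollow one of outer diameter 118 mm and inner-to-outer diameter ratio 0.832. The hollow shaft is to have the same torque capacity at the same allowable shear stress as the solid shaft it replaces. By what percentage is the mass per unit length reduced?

52.5 %

Equal τ_max and T ⇒ the solid shaft needs d_s³ = d_o³(1−k⁴), so d_s = 118·(1−0.832⁴)^(1/3) = 94.94 mm.
Area ratio A_h/A_s = d_o²(1−k²)/d_s² = (1−k²)/(1−k⁴)^(2/3) = 0.4755.
Mass saving = 1 − 0.4755 = 52.5 %.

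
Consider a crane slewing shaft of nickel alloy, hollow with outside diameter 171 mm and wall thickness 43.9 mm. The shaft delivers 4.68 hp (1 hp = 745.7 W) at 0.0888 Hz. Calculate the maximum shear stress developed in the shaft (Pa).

6.75e6 Pa

ω = 2π·0.0888 = 0.5579 rad/s, so T = P/ω = 4.68×745.7 / 0.5579 = 6255 N·m.
J = π(d_o⁴ − d_i⁴)/32 = π(0.171⁴ − 0.0832⁴)/32 = 7.924×10^-5 m⁴.
τ_max = T·r/J = 6255 × 0.0855 / 7.924×10^-5 = 6.749×10^6 Pa.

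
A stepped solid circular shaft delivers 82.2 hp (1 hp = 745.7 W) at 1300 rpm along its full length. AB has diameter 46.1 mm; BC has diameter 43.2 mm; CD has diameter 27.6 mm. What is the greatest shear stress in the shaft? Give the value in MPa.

109 MPa

ω = 2π·1300/60 = 136.1 rad/s, so T = P/ω = 82.2×745.7 / 136.1 = 450.3 N·m.
Under the same torque, τ_max = 16T/(πd³) is largest where d is smallest — segment CD (d = 27.6 mm).
τ_max = 16·450.3/(π·(0.0276)³) = 1.091×10^8 Pa.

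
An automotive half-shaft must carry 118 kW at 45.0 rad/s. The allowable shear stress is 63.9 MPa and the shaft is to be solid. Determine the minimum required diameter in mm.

ω = 45.0 rad/s, so T = P/ω = 118×10³ / 45.00 = 2622 N·m.
For a solid shaft τ_max = 16T/(πd³), so d = (16T/(π τ_allow))^(1/3) = (16·2622/(π·6.39×10^7))^(1/3) = 0.05934 m.

59.3 mm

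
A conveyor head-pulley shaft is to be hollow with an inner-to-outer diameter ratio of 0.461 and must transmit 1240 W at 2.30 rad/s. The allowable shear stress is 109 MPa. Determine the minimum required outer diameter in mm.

29.8 mm

ω = 2.30 rad/s, so T = P/ω = 1240 / 2.300 = 539.1 N·m.
For a hollow shaft with d_i/d_o = 0.461: τ_max = 16T/(π d_o³ (1−k⁴)), so d_o = [16T/(π τ_allow (1−k⁴))]^(1/3) = [16·539.1/(π·1.09×10^8·0.9548)]^(1/3) = 0.02977 m.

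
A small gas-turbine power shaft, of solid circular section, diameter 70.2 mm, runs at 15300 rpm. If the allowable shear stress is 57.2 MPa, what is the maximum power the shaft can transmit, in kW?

J = πd⁴/32 = π(0.0702)⁴/32 = 2.384×10^-6 m⁴.
T_max = τ_allow·J/r = 5.72×10^7 × 2.384×10^-6 / 0.0351 = 3885 N·m.
ω = 2π·15300/60 = 1602 rad/s, so P_max = T_max·ω = 6.225×10^6 W.

6230 kW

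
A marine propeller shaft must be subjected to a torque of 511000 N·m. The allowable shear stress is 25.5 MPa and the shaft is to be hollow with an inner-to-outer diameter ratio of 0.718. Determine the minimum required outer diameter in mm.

For a hollow shaft with d_i/d_o = 0.718: τ_max = 16T/(π d_o³ (1−k⁴)), so d_o = [16T/(π τ_allow (1−k⁴))]^(1/3) = [16·511000/(π·2.55×10^7·0.7342)]^(1/3) = 0.5180 m.

518 mm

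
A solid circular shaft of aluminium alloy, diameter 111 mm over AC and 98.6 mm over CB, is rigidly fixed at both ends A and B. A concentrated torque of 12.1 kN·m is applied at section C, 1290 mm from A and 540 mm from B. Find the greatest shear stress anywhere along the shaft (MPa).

38.4 MPa

Compatibility: T_A·a/J_AC = T_B·b/J_CB with T_A + T_B = T₀.
J_AC = 1.49×10^-5 m⁴, J_CB = 9.28×10^-6 m⁴, so T_A = T₀·(J_AC/a)/((J_AC/a)+(J_CB/b)) = 4865 N·m, T_B = 7235 N·m.
τ in each portion: τ_AC = 1.81×10^7 Pa, τ_CB = 3.84×10^7 Pa; maximum is in CB.
τ_max = T_CB·r/J = 7235·0.0493/9.28×10^-6 = 3.844×10^7 Pa.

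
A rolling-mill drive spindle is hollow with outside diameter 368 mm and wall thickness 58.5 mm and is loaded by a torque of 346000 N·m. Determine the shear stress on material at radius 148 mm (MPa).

36.3 MPa

J = π(d_o⁴ − d_i⁴)/32 = π(0.368⁴ − 0.251⁴)/32 = 1.411×10^-3 m⁴.
Shear stress varies linearly with radius: τ = T·r/J = 346000 × 0.148 / 1.411×10^-3 = 3.630×10^7 Pa.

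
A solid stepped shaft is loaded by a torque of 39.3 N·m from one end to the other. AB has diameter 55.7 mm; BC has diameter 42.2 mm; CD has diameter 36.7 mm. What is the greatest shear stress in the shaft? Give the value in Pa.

Under the same torque, τ_max = 16T/(πd³) is largest where d is smallest — segment CD (d = 36.7 mm).
τ_max = 16·39.30/(π·(0.0367)³) = 4.049×10^6 Pa.

4.05e6 Pa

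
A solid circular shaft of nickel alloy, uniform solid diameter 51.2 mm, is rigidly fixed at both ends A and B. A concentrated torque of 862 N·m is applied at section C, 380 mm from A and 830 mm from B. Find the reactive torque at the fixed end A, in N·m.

591 N·m

With uniform GJ and both ends fixed, compatibility θ_AC = θ_CB gives T_A·a = T_B·b, together with T_A + T_B = T₀.
T_A = T₀·b/(a+b) = 862.0·830/1210 = 591.3 N·m; T_B = 270.7 N·m.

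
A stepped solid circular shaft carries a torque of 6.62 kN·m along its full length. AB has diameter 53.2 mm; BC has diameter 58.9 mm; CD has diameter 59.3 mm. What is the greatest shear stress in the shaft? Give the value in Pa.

Under the same torque, τ_max = 16T/(πd³) is largest where d is smallest — segment AB (d = 53.2 mm).
τ_max = 16·6620/(π·(0.0532)³) = 2.239×10^8 Pa.

2.24e8 Pa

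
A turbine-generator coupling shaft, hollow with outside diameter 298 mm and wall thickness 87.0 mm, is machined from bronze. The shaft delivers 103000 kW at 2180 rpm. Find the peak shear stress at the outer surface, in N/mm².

89.5 N/mm²

ω = 2π·2180/60 = 228.3 rad/s, so T = P/ω = 103000×10³ / 228.3 = 451200 N·m.
J = π(d_o⁴ − d_i⁴)/32 = π(0.298⁴ − 0.124⁴)/32 = 7.510×10^-4 m⁴.
τ_max = T·r/J = 451200 × 0.149 / 7.510×10^-4 = 8.951×10^7 Pa.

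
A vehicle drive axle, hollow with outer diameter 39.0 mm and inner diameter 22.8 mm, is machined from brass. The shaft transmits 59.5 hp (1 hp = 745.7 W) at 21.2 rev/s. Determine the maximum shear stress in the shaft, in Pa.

ω = 2π·21.2 = 133.2 rad/s, so T = P/ω = 59.5×745.7 / 133.2 = 333.1 N·m.
J = π(d_o⁴ − d_i⁴)/32 = π(0.0390⁴ − 0.0228⁴)/32 = 2.006×10^-7 m⁴.
τ_max = T·r/J = 333.1 × 0.0195 / 2.006×10^-7 = 3.238×10^7 Pa.

3.24e7 Pa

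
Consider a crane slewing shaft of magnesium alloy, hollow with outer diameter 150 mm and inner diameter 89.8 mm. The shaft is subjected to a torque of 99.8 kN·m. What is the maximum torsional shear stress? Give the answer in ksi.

J = π(d_o⁴ − d_i⁴)/32 = π(0.150⁴ − 0.0898⁴)/32 = 4.332×10^-5 m⁴.
τ_max = T·r/J = 99800 × 0.0750 / 4.332×10^-5 = 1.728×10^8 Pa.

25.1 ksi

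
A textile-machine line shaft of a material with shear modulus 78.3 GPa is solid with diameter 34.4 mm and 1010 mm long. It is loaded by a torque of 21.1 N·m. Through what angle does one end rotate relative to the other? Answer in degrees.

J = πd⁴/32 = π(0.0344)⁴/32 = 1.375×10^-7 m⁴.
θ = T·L/(G·J) = 21.10 × 1.01 / (78.3×10⁹ × 1.375×10^-7) = 1.980×10^-3 rad.

0.113°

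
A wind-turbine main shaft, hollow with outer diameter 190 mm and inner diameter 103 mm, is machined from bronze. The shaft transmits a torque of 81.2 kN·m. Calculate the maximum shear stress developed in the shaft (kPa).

J = π(d_o⁴ − d_i⁴)/32 = π(0.190⁴ − 0.103⁴)/32 = 1.169×10^-4 m⁴.
τ_max = T·r/J = 81200 × 0.0950 / 1.169×10^-4 = 6.599×10^7 Pa.

66000 kPa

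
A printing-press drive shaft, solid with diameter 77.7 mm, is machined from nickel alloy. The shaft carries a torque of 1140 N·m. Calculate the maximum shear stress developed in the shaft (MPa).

J = πd⁴/32 = π(0.0777)⁴/32 = 3.578×10^-6 m⁴.
τ_max = T·r/J = 1140 × 0.0389 / 3.578×10^-6 = 1.238×10^7 Pa.

12.4 MPa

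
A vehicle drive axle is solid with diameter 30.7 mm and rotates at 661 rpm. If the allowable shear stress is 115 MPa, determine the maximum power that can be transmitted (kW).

J = πd⁴/32 = π(0.0307)⁴/32 = 8.721×10^-8 m⁴.
T_max = τ_allow·J/r = 1.15×10^8 × 8.721×10^-8 / 0.0153 = 653.3 N·m.
ω = 2π·661/60 = 69.22 rad/s, so P_max = T_max·ω = 4.522×10^4 W.

45.2 kW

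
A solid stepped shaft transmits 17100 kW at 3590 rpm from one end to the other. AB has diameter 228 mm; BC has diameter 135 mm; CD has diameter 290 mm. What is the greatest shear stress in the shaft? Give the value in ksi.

ω = 2π·3590/60 = 375.9 rad/s, so T = P/ω = 17100×10³ / 375.9 = 45490 N·m.
Under the same torque, τ_max = 16T/(πd³) is largest where d is smallest — segment BC (d = 135 mm).
τ_max = 16·45490/(π·(0.135)³) = 9.415×10^7 Pa.

13.7 ksi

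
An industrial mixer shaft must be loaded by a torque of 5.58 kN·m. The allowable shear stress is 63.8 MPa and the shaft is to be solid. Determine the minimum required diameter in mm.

For a solid shaft τ_max = 16T/(πd³), so d = (16T/(π τ_allow))^(1/3) = (16·5580/(π·6.38×10^7))^(1/3) = 0.07637 m.

76.4 mm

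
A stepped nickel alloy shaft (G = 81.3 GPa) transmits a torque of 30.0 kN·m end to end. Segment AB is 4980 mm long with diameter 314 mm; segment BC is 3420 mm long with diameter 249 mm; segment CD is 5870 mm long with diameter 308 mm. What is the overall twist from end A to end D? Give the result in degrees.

0.442°

J_AB = π(0.314)⁴/32 = 9.54×10^-4 m⁴; J_BC = π(0.249)⁴/32 = 3.77×10^-4 m⁴; J_CD = π(0.308)⁴/32 = 8.83×10^-4 m⁴.
θ = (T/G)·Σ L_i/J_i = (30000/81.3×10⁹)·(4.98/9.54×10^-4 + 3.42/3.77×10^-4 + 5.87/8.83×10^-4) = 7.721×10^-3 rad.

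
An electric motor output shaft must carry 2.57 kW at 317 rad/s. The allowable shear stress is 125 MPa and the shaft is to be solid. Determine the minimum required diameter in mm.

6.91 mm

ω = 317 rad/s, so T = P/ω = 2.57×10³ / 317.0 = 8.107 N·m.
For a solid shaft τ_max = 16T/(πd³), so d = (16T/(π τ_allow))^(1/3) = (16·8.107/(π·1.25×10^8))^(1/3) = 0.006913 m.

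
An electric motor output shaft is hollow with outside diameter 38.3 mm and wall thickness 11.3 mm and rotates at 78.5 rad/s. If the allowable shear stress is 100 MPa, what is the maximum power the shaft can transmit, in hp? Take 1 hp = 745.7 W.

J = π(d_o⁴ − d_i⁴)/32 = π(0.0383⁴ − 0.0157⁴)/32 = 2.053×10^-7 m⁴.
T_max = τ_allow·J/r = 1.00×10^8 × 2.053×10^-7 / 0.0191 = 1072 N·m.
ω = 78.5 rad/s, so P_max = T_max·ω = 8.415×10^4 W.

113 hp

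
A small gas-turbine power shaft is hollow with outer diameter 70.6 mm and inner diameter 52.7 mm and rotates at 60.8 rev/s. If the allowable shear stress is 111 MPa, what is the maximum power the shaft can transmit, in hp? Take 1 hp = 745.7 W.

J = π(d_o⁴ − d_i⁴)/32 = π(0.0706⁴ − 0.0527⁴)/32 = 1.682×10^-6 m⁴.
T_max = τ_allow·J/r = 1.11×10^8 × 1.682×10^-6 / 0.0353 = 5288 N·m.
ω = 2π·60.8 = 382.0 rad/s, so P_max = T_max·ω = 2.020×10^6 W.

2710 hp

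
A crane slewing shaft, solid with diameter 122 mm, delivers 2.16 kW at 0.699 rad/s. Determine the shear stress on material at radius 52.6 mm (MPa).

7.47 MPa

ω = 0.699 rad/s, so T = P/ω = 2.16×10³ / 0.6990 = 3090 N·m.
J = πd⁴/32 = π(0.122)⁴/32 = 2.175×10^-5 m⁴.
Shear stress varies linearly with radius: τ = T·r/J = 3090 × 0.0526 / 2.175×10^-5 = 7.473×10^6 Pa.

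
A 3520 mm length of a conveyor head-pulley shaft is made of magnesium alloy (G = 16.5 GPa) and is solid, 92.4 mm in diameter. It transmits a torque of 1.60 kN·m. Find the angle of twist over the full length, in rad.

0.0477 rad

J = πd⁴/32 = π(0.0924)⁴/32 = 7.156×10^-6 m⁴.
θ = T·L/(G·J) = 1600 × 3.52 / (16.5×10⁹ × 7.156×10^-6) = 0.04770 rad.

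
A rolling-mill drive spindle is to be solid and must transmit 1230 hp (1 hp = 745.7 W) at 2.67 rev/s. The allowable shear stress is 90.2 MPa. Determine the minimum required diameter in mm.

ω = 2π·2.67 = 16.78 rad/s, so T = P/ω = 1230×745.7 / 16.78 = 54670 N·m.
For a solid shaft τ_max = 16T/(πd³), so d = (16T/(π τ_allow))^(1/3) = (16·54670/(π·9.02×10^7))^(1/3) = 0.1456 m.

146 mm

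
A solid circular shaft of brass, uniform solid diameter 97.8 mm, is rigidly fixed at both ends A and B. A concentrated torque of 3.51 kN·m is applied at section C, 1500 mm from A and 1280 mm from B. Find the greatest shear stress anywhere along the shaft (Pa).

1.03e7 Pa

With uniform GJ and both ends fixed, compatibility θ_AC = θ_CB gives T_A·a = T_B·b, together with T_A + T_B = T₀.
T_A = T₀·b/(a+b) = 3510·1280/2780 = 1616 N·m; T_B = 1894 N·m.
τ in each portion: τ_AC = 8.80×10^6 Pa, τ_CB = 1.03×10^7 Pa; maximum is in CB.
τ_max = T_CB·r/J = 1894·0.0489/8.98×10^-6 = 1.031×10^7 Pa.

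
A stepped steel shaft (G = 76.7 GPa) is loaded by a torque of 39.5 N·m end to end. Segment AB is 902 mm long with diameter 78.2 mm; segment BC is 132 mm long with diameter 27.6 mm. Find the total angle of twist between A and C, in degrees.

J_AB = π(0.0782)⁴/32 = 3.67×10^-6 m⁴; J_BC = π(0.0276)⁴/32 = 5.70×10^-8 m⁴.
θ = (T/G)·Σ L_i/J_i = (39.50/76.7×10⁹)·(0.902/3.67×10^-6 + 0.132/5.70×10^-8) = 1.320×10^-3 rad.

0.0756°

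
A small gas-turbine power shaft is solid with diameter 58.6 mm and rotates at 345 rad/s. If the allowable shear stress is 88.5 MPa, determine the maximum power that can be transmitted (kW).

J = πd⁴/32 = π(0.0586)⁴/32 = 1.158×10^-6 m⁴.
T_max = τ_allow·J/r = 8.85×10^7 × 1.158×10^-6 / 0.0293 = 3497 N·m.
ω = 345 rad/s, so P_max = T_max·ω = 1.206×10^6 W.

1210 kW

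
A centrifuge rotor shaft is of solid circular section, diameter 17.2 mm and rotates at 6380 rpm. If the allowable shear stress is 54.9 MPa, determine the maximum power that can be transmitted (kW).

J = πd⁴/32 = π(0.0172)⁴/32 = 8.592×10^-9 m⁴.
T_max = τ_allow·J/r = 5.49×10^7 × 8.592×10^-9 / 0.00860 = 54.85 N·m.
ω = 2π·6380/60 = 668.1 rad/s, so P_max = T_max·ω = 3.665×10^4 W.

36.6 kW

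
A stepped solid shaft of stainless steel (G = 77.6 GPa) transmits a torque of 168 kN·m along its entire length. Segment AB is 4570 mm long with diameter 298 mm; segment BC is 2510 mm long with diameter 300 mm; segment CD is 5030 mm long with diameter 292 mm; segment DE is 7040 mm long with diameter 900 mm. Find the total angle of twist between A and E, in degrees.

2.01°

J_AB = π(0.298)⁴/32 = 7.74×10^-4 m⁴; J_BC = π(0.300)⁴/32 = 7.95×10^-4 m⁴; J_CD = π(0.292)⁴/32 = 7.14×10^-4 m⁴; J_DE = π(0.900)⁴/32 = 0.0644 m⁴.
θ = (T/G)·Σ L_i/J_i = (168000/77.6×10⁹)·(4.57/7.74×10^-4 + 2.51/7.95×10^-4 + 5.03/7.14×10^-4 + 7.04/0.0644) = 0.03511 rad.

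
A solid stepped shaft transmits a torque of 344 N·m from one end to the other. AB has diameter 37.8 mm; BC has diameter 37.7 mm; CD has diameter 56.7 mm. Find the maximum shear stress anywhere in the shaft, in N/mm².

Under the same torque, τ_max = 16T/(πd³) is largest where d is smallest — segment BC (d = 37.7 mm).
τ_max = 16·344.0/(π·(0.0377)³) = 3.270×10^7 Pa.

32.7 N/mm²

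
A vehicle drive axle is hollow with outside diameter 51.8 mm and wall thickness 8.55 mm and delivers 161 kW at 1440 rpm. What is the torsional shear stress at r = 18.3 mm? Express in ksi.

ω = 2π·1440/60 = 150.8 rad/s, so T = P/ω = 161×10³ / 150.8 = 1068 N·m.
J = π(d_o⁴ − d_i⁴)/32 = π(0.0518⁴ − 0.0347⁴)/32 = 5.645×10^-7 m⁴.
Shear stress varies linearly with radius: τ = T·r/J = 1068 × 0.0183 / 5.645×10^-7 = 3.461×10^7 Pa.

5.02 ksi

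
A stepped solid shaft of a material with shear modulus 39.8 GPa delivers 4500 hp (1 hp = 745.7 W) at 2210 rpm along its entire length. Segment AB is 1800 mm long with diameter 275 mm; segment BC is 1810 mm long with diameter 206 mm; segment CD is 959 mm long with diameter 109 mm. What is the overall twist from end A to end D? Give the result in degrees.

1.73°

ω = 2π·2210/60 = 231.4 rad/s, so T = P/ω = 4500×745.7 / 231.4 = 14500 N·m.
J_AB = π(0.275)⁴/32 = 5.61×10^-4 m⁴; J_BC = π(0.206)⁴/32 = 1.77×10^-4 m⁴; J_CD = π(0.109)⁴/32 = 1.39×10^-5 m⁴.
θ = (T/G)·Σ L_i/J_i = (14500/39.8×10⁹)·(1.80/5.61×10^-4 + 1.81/1.77×10^-4 + 0.959/1.39×10^-5) = 0.03011 rad.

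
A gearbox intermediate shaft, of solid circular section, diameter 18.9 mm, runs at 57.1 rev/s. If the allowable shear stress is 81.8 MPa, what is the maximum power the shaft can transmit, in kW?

J = πd⁴/32 = π(0.0189)⁴/32 = 1.253×10^-8 m⁴.
T_max = τ_allow·J/r = 8.18×10^7 × 1.253×10^-8 / 0.00945 = 108.4 N·m.
ω = 2π·57.1 = 358.8 rad/s, so P_max = T_max·ω = 3.890×10^4 W.

38.9 kW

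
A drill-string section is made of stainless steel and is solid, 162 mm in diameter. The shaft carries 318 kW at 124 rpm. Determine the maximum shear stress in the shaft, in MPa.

ω = 2π·124/60 = 12.99 rad/s, so T = P/ω = 318×10³ / 12.99 = 24490 N·m.
J = πd⁴/32 = π(0.162)⁴/32 = 6.762×10^-5 m⁴.
τ_max = T·r/J = 24490 × 0.0810 / 6.762×10^-5 = 2.934×10^7 Pa.

29.3 MPa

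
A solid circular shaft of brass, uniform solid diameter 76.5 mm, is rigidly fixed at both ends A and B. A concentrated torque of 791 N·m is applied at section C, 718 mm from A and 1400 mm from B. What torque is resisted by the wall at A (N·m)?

With uniform GJ and both ends fixed, compatibility θ_AC = θ_CB gives T_A·a = T_B·b, together with T_A + T_B = T₀.
T_A = T₀·b/(a+b) = 791.0·1400/2118 = 522.9 N·m; T_B = 268.1 N·m.

523 N·m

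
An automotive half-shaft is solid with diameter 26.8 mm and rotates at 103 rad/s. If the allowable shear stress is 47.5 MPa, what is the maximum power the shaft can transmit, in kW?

J = πd⁴/32 = π(0.0268)⁴/32 = 5.065×10^-8 m⁴.
T_max = τ_allow·J/r = 4.75×10^7 × 5.065×10^-8 / 0.0134 = 179.5 N·m.
ω = 103 rad/s, so P_max = T_max·ω = 1.849×10^4 W.

18.5 kW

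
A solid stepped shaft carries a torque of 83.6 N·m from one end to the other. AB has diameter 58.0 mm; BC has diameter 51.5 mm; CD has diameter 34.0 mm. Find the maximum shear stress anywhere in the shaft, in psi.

1570 psi

Under the same torque, τ_max = 16T/(πd³) is largest where d is smallest — segment CD (d = 34.0 mm).
τ_max = 16·83.60/(π·(0.0340)³) = 1.083×10^7 Pa.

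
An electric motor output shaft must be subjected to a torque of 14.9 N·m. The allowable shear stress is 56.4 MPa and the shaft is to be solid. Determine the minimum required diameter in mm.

For a solid shaft τ_max = 16T/(πd³), so d = (16T/(π τ_allow))^(1/3) = (16·14.90/(π·5.64×10^7))^(1/3) = 0.01104 m.

11.0 mm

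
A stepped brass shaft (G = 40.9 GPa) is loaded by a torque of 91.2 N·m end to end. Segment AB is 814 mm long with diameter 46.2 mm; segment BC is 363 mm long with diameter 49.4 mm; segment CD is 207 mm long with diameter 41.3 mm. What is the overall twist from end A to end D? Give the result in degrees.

J_AB = π(0.0462)⁴/32 = 4.47×10^-7 m⁴; J_BC = π(0.0494)⁴/32 = 5.85×10^-7 m⁴; J_CD = π(0.0413)⁴/32 = 2.86×10^-7 m⁴.
θ = (T/G)·Σ L_i/J_i = (91.20/40.9×10⁹)·(0.814/4.47×10^-7 + 0.363/5.85×10^-7 + 0.207/2.86×10^-7) = 7.059×10^-3 rad.

0.404°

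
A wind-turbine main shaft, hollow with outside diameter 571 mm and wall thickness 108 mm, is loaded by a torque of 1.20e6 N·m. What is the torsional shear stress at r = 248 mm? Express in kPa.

33500 kPa

J = π(d_o⁴ − d_i⁴)/32 = π(0.571⁴ − 0.355⁴)/32 = 8.877×10^-3 m⁴.
Shear stress varies linearly with radius: τ = T·r/J = 1.200e6 × 0.248 / 8.877×10^-3 = 3.352×10^7 Pa.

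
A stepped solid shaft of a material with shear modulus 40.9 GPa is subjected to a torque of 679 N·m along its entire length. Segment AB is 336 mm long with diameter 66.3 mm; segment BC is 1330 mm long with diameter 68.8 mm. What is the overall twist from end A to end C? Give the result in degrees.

0.744°

J_AB = π(0.0663)⁴/32 = 1.90×10^-6 m⁴; J_BC = π(0.0688)⁴/32 = 2.20×10^-6 m⁴.
θ = (T/G)·Σ L_i/J_i = (679.0/40.9×10⁹)·(0.336/1.90×10^-6 + 1.33/2.20×10^-6) = 0.01298 rad.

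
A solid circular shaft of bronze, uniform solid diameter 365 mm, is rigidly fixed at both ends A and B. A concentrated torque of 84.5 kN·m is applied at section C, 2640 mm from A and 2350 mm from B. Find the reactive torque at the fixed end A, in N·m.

With uniform GJ and both ends fixed, compatibility θ_AC = θ_CB gives T_A·a = T_B·b, together with T_A + T_B = T₀.
T_A = T₀·b/(a+b) = 84500·2350/4990 = 39790 N·m; T_B = 44710 N·m.

39800 N·m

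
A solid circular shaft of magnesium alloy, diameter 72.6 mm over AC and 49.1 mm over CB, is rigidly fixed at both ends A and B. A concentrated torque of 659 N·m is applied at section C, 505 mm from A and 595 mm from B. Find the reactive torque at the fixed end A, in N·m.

Compatibility: T_A·a/J_AC = T_B·b/J_CB with T_A + T_B = T₀.
J_AC = 2.73×10^-6 m⁴, J_CB = 5.71×10^-7 m⁴, so T_A = T₀·(J_AC/a)/((J_AC/a)+(J_CB/b)) = 559.6 N·m, T_B = 99.37 N·m.

560 N·m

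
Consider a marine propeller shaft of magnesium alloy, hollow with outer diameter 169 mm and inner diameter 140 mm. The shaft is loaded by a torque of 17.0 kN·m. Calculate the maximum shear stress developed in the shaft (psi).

J = π(d_o⁴ − d_i⁴)/32 = π(0.169⁴ − 0.140⁴)/32 = 4.237×10^-5 m⁴.
τ_max = T·r/J = 17000 × 0.0845 / 4.237×10^-5 = 3.390×10^7 Pa.

4920 psi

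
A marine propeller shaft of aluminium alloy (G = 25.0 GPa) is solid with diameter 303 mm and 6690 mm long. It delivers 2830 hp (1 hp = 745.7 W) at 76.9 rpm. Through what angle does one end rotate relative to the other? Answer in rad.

ω = 2π·76.9/60 = 8.053 rad/s, so T = P/ω = 2830×745.7 / 8.053 = 262100 N·m.
J = πd⁴/32 = π(0.303)⁴/32 = 8.275×10^-4 m⁴.
θ = T·L/(G·J) = 262100 × 6.69 / (25.0×10⁹ × 8.275×10^-4) = 0.08474 rad.

0.0847 rad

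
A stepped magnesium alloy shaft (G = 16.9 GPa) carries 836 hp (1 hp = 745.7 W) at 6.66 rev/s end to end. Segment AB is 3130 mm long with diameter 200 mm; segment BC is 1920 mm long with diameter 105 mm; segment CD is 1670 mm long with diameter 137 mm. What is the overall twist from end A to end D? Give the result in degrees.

11.6°

ω = 2π·6.66 = 41.85 rad/s, so T = P/ω = 836×745.7 / 41.85 = 14900 N·m.
J_AB = π(0.200)⁴/32 = 1.57×10^-4 m⁴; J_BC = π(0.105)⁴/32 = 1.19×10^-5 m⁴; J_CD = π(0.137)⁴/32 = 3.46×10^-5 m⁴.
θ = (T/G)·Σ L_i/J_i = (14900/16.9×10⁹)·(3.13/1.57×10^-4 + 1.92/1.19×10^-5 + 1.67/3.46×10^-5) = 0.2020 rad.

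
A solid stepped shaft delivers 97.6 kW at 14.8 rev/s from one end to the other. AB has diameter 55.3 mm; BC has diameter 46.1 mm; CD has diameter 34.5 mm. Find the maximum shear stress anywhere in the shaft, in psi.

18900 psi

ω = 2π·14.8 = 92.99 rad/s, so T = P/ω = 97.6×10³ / 92.99 = 1050 N·m.
Under the same torque, τ_max = 16T/(πd³) is largest where d is smallest — segment CD (d = 34.5 mm).
τ_max = 16·1050/(π·(0.0345)³) = 1.302×10^8 Pa.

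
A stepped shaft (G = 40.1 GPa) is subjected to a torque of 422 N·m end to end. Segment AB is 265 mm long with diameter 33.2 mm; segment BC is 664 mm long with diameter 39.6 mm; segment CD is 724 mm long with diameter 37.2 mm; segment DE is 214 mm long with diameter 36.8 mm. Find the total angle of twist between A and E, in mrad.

105 mrad

J_AB = π(0.0332)⁴/32 = 1.19×10^-7 m⁴; J_BC = π(0.0396)⁴/32 = 2.41×10^-7 m⁴; J_CD = π(0.0372)⁴/32 = 1.88×10^-7 m⁴; J_DE = π(0.0368)⁴/32 = 1.80×10^-7 m⁴.
θ = (T/G)·Σ L_i/J_i = (422.0/40.1×10⁹)·(0.265/1.19×10^-7 + 0.664/2.41×10^-7 + 0.724/1.88×10^-7 + 0.214/1.80×10^-7) = 0.1054 rad.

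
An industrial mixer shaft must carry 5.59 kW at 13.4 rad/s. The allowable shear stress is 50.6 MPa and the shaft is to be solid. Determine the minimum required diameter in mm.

34.8 mm

ω = 13.4 rad/s, so T = P/ω = 5.59×10³ / 13.40 = 417.2 N·m.
For a solid shaft τ_max = 16T/(πd³), so d = (16T/(π τ_allow))^(1/3) = (16·417.2/(π·5.06×10^7))^(1/3) = 0.03476 m.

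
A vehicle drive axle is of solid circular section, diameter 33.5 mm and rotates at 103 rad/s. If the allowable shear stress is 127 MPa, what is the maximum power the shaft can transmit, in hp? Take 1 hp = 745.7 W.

J = πd⁴/32 = π(0.0335)⁴/32 = 1.236×10^-7 m⁴.
T_max = τ_allow·J/r = 1.27×10^8 × 1.236×10^-7 / 0.0168 = 937.5 N·m.
ω = 103 rad/s, so P_max = T_max·ω = 9.656×10^4 W.

129 hp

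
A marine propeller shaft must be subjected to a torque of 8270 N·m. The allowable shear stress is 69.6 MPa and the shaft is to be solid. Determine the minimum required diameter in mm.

For a solid shaft τ_max = 16T/(πd³), so d = (16T/(π τ_allow))^(1/3) = (16·8270/(π·6.96×10^7))^(1/3) = 0.08458 m.

84.6 mm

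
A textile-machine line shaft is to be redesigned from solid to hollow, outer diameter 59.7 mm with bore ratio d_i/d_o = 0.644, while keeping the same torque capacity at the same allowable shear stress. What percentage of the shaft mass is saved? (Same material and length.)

Equal τ_max and T ⇒ the solid shaft needs d_s³ = d_o³(1−k⁴), so d_s = 59.7·(1−0.644⁴)^(1/3) = 56.06 mm.
Area ratio A_h/A_s = d_o²(1−k²)/d_s² = (1−k²)/(1−k⁴)^(2/3) = 0.6637.
Mass saving = 1 − 0.6637 = 33.6 %.

33.6 %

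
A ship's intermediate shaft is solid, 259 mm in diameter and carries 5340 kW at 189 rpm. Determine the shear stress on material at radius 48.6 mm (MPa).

ω = 2π·189/60 = 19.79 rad/s, so T = P/ω = 5340×10³ / 19.79 = 269800 N·m.
J = πd⁴/32 = π(0.259)⁴/32 = 4.418×10^-4 m⁴.
Shear stress varies linearly with radius: τ = T·r/J = 269800 × 0.0486 / 4.418×10^-4 = 2.968×10^7 Pa.

29.7 MPa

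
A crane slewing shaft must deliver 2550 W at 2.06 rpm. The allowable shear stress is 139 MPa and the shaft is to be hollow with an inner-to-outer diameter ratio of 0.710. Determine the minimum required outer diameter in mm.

ω = 2π·2.06/60 = 0.2157 rad/s, so T = P/ω = 2550 / 0.2157 = 11820 N·m.
For a hollow shaft with d_i/d_o = 0.710: τ_max = 16T/(π d_o³ (1−k⁴)), so d_o = [16T/(π τ_allow (1−k⁴))]^(1/3) = [16·11820/(π·1.39×10^8·0.7459)]^(1/3) = 0.08343 m.

83.4 mm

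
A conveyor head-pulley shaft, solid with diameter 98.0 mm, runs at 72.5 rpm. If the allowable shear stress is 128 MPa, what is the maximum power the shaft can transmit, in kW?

180 kW

J = πd⁴/32 = π(0.0980)⁴/32 = 9.055×10^-6 m⁴.
T_max = τ_allow·J/r = 1.28×10^8 × 9.055×10^-6 / 0.0490 = 23650 N·m.
ω = 2π·72.5/60 = 7.592 rad/s, so P_max = T_max·ω = 1.796×10^5 W.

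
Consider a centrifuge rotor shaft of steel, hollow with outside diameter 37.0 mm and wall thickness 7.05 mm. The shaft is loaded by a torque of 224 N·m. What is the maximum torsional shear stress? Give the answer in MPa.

26.4 MPa

J = π(d_o⁴ − d_i⁴)/32 = π(0.0370⁴ − 0.0229⁴)/32 = 1.570×10^-7 m⁴.
τ_max = T·r/J = 224.0 × 0.0185 / 1.570×10^-7 = 2.640×10^7 Pa.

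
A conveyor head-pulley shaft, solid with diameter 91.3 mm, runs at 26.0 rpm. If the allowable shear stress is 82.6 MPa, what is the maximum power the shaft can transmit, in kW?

33.6 kW

J = πd⁴/32 = π(0.0913)⁴/32 = 6.822×10^-6 m⁴.
T_max = τ_allow·J/r = 8.26×10^7 × 6.822×10^-6 / 0.0456 = 12340 N·m.
ω = 2π·26.0/60 = 2.723 rad/s, so P_max = T_max·ω = 3.361×10^4 W.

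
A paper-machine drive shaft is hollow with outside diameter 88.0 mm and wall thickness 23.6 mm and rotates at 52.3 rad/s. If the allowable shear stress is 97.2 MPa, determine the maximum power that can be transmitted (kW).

649 kW

J = π(d_o⁴ − d_i⁴)/32 = π(0.0880⁴ − 0.0408⁴)/32 = 5.615×10^-6 m⁴.
T_max = τ_allow·J/r = 9.72×10^7 × 5.615×10^-6 / 0.0440 = 12410 N·m.
ω = 52.3 rad/s, so P_max = T_max·ω = 6.488×10^5 W.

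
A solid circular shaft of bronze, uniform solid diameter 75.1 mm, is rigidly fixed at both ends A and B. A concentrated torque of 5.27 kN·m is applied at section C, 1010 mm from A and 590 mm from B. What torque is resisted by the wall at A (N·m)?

1940 N·m

With uniform GJ and both ends fixed, compatibility θ_AC = θ_CB gives T_A·a = T_B·b, together with T_A + T_B = T₀.
T_A = T₀·b/(a+b) = 5270·590/1600 = 1943 N·m; T_B = 3327 N·m.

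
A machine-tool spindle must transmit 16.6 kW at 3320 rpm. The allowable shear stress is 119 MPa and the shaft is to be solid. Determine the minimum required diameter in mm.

12.7 mm

ω = 2π·3320/60 = 347.7 rad/s, so T = P/ω = 16.6×10³ / 347.7 = 47.75 N·m.
For a solid shaft τ_max = 16T/(πd³), so d = (16T/(π τ_allow))^(1/3) = (16·47.75/(π·1.19×10^8))^(1/3) = 0.01269 m.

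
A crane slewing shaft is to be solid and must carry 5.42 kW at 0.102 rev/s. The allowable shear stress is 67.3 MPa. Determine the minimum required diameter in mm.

ω = 2π·0.102 = 0.6409 rad/s, so T = P/ω = 5.42×10³ / 0.6409 = 8457 N·m.
For a solid shaft τ_max = 16T/(πd³), so d = (16T/(π τ_allow))^(1/3) = (16·8457/(π·6.73×10^7))^(1/3) = 0.08618 m.

86.2 mm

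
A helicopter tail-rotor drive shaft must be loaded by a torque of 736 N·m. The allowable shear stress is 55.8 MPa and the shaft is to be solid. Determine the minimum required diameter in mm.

40.7 mm

For a solid shaft τ_max = 16T/(πd³), so d = (16T/(π τ_allow))^(1/3) = (16·736.0/(π·5.58×10^7))^(1/3) = 0.04065 m.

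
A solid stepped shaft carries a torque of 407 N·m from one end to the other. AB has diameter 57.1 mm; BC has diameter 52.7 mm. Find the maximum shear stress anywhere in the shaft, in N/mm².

14.2 N/mm²

Under the same torque, τ_max = 16T/(πd³) is largest where d is smallest — segment BC (d = 52.7 mm).
τ_max = 16·407.0/(π·(0.0527)³) = 1.416×10^7 Pa.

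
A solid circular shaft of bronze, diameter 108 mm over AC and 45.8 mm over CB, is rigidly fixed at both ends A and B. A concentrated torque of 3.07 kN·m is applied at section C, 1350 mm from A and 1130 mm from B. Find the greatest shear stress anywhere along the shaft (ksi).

1.73 ksi

Compatibility: T_A·a/J_AC = T_B·b/J_CB with T_A + T_B = T₀.
J_AC = 1.34×10^-5 m⁴, J_CB = 4.32×10^-7 m⁴, so T_A = T₀·(J_AC/a)/((J_AC/a)+(J_CB/b)) = 2956 N·m, T_B = 114.2 N·m.
τ in each portion: τ_AC = 1.20×10^7 Pa, τ_CB = 6.05×10^6 Pa; maximum is in AC.
τ_max = T_AC·r/J = 2956·0.0540/1.34×10^-5 = 1.195×10^7 Pa.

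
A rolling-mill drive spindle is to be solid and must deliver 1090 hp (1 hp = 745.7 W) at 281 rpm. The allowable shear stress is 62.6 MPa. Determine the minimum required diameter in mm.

ω = 2π·281/60 = 29.43 rad/s, so T = P/ω = 1090×745.7 / 29.43 = 27620 N·m.
For a solid shaft τ_max = 16T/(πd³), so d = (16T/(π τ_allow))^(1/3) = (16·27620/(π·6.26×10^7))^(1/3) = 0.1310 m.

131 mm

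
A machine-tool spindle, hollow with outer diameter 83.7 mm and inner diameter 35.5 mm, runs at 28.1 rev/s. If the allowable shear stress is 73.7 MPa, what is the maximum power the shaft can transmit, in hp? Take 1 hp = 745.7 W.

1940 hp

J = π(d_o⁴ − d_i⁴)/32 = π(0.0837⁴ − 0.0355⁴)/32 = 4.662×10^-6 m⁴.
T_max = τ_allow·J/r = 7.37×10^7 × 4.662×10^-6 / 0.0418 = 8211 N·m.
ω = 2π·28.1 = 176.6 rad/s, so P_max = T_max·ω = 1.450×10^6 W.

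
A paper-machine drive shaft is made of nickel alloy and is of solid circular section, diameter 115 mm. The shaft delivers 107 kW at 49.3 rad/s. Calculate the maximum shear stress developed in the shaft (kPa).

7270 kPa

ω = 49.3 rad/s, so T = P/ω = 107×10³ / 49.30 = 2170 N·m.
J = πd⁴/32 = π(0.115)⁴/32 = 1.717×10^-5 m⁴.
τ_max = T·r/J = 2170 × 0.0575 / 1.717×10^-5 = 7.268×10^6 Pa.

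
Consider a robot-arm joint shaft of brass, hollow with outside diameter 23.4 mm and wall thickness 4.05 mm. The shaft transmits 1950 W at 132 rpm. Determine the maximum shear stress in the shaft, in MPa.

ω = 2π·132/60 = 13.82 rad/s, so T = P/ω = 1950 / 13.82 = 141.1 N·m.
J = π(d_o⁴ − d_i⁴)/32 = π(0.0234⁴ − 0.0153⁴)/32 = 2.406×10^-8 m⁴.
τ_max = T·r/J = 141.1 × 0.0117 / 2.406×10^-8 = 6.861×10^7 Pa.

68.6 MPa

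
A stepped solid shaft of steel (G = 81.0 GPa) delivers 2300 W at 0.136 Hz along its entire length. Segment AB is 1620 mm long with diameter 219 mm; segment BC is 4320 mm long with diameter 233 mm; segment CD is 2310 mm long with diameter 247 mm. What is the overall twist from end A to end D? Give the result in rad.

9.45e-4 rad

ω = 2π·0.136 = 0.8545 rad/s, so T = P/ω = 2300 / 0.8545 = 2692 N·m.
J_AB = π(0.219)⁴/32 = 2.26×10^-4 m⁴; J_BC = π(0.233)⁴/32 = 2.89×10^-4 m⁴; J_CD = π(0.247)⁴/32 = 3.65×10^-4 m⁴.
θ = (T/G)·Σ L_i/J_i = (2692/81.0×10⁹)·(1.62/2.26×10^-4 + 4.32/2.89×10^-4 + 2.31/3.65×10^-4) = 9.446×10^-4 rad.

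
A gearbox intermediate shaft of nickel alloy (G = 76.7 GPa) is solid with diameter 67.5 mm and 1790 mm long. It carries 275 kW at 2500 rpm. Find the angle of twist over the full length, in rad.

0.0120 rad

ω = 2π·2500/60 = 261.8 rad/s, so T = P/ω = 275×10³ / 261.8 = 1050 N·m.
J = πd⁴/32 = π(0.0675)⁴/32 = 2.038×10^-6 m⁴.
θ = T·L/(G·J) = 1050 × 1.79 / (76.7×10⁹ × 2.038×10^-6) = 0.01203 rad.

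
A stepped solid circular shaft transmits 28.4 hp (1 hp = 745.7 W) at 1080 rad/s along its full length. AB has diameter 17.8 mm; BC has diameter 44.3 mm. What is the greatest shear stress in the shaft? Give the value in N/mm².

ω = 1080 rad/s, so T = P/ω = 28.4×745.7 / 1080 = 19.61 N·m.
Under the same torque, τ_max = 16T/(πd³) is largest where d is smallest — segment AB (d = 17.8 mm).
τ_max = 16·19.61/(π·(0.0178)³) = 1.771×10^7 Pa.

17.7 N/mm²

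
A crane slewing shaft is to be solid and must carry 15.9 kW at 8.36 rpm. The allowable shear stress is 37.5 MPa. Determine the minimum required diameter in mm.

ω = 2π·8.36/60 = 0.8755 rad/s, so T = P/ω = 15.9×10³ / 0.8755 = 18160 N·m.
For a solid shaft τ_max = 16T/(πd³), so d = (16T/(π τ_allow))^(1/3) = (16·18160/(π·3.75×10^7))^(1/3) = 0.1351 m.

135 mm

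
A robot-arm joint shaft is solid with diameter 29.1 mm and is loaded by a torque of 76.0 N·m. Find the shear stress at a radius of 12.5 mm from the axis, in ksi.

1.96 ksi

J = πd⁴/32 = π(0.0291)⁴/32 = 7.040×10^-8 m⁴.
Shear stress varies linearly with radius: τ = T·r/J = 76.00 × 0.0125 / 7.040×10^-8 = 1.349×10^7 Pa.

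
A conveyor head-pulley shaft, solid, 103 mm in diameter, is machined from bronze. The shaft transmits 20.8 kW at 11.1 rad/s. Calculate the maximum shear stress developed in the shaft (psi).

1270 psi

ω = 11.1 rad/s, so T = P/ω = 20.8×10³ / 11.10 = 1874 N·m.
J = πd⁴/32 = π(0.103)⁴/32 = 1.105×10^-5 m⁴.
τ_max = T·r/J = 1874 × 0.0515 / 1.105×10^-5 = 8.734×10^6 Pa.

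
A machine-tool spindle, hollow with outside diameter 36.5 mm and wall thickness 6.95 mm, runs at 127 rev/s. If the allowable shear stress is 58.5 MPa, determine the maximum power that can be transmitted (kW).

J = π(d_o⁴ − d_i⁴)/32 = π(0.0365⁴ − 0.0226⁴)/32 = 1.486×10^-7 m⁴.
T_max = τ_allow·J/r = 5.85×10^7 × 1.486×10^-7 / 0.0182 = 476.5 N·m.
ω = 2π·127 = 798.0 rad/s, so P_max = T_max·ω = 3.802×10^5 W.

380 kW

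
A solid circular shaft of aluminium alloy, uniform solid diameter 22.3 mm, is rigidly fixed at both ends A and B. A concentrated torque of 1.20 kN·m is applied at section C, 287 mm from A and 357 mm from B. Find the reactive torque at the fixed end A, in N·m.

With uniform GJ and both ends fixed, compatibility θ_AC = θ_CB gives T_A·a = T_B·b, together with T_A + T_B = T₀.
T_A = T₀·b/(a+b) = 1200·357/644.0 = 665.2 N·m; T_B = 534.8 N·m.

665 N·m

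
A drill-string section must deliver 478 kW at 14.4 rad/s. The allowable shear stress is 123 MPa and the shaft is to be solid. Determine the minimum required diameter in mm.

ω = 14.4 rad/s, so T = P/ω = 478×10³ / 14.40 = 33190 N·m.
For a solid shaft τ_max = 16T/(πd³), so d = (16T/(π τ_allow))^(1/3) = (16·33190/(π·1.23×10^8))^(1/3) = 0.1112 m.

111 mm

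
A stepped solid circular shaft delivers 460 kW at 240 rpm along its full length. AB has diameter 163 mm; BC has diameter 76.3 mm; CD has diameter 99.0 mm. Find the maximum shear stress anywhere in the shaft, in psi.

ω = 2π·240/60 = 25.13 rad/s, so T = P/ω = 460×10³ / 25.13 = 18300 N·m.
Under the same torque, τ_max = 16T/(πd³) is largest where d is smallest — segment BC (d = 76.3 mm).
τ_max = 16·18300/(π·(0.0763)³) = 2.099×10^8 Pa.

30400 psi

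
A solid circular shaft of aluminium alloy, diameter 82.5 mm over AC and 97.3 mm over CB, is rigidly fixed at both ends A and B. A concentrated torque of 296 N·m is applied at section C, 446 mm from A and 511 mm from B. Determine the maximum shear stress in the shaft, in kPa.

1030 kPa

Compatibility: T_A·a/J_AC = T_B·b/J_CB with T_A + T_B = T₀.
J_AC = 4.55×10^-6 m⁴, J_CB = 8.80×10^-6 m⁴, so T_A = T₀·(J_AC/a)/((J_AC/a)+(J_CB/b)) = 110.1 N·m, T_B = 185.9 N·m.
τ in each portion: τ_AC = 9.99×10^5 Pa, τ_CB = 1.03×10^6 Pa; maximum is in CB.
τ_max = T_CB·r/J = 185.9·0.0486/8.80×10^-6 = 1.028×10^6 Pa.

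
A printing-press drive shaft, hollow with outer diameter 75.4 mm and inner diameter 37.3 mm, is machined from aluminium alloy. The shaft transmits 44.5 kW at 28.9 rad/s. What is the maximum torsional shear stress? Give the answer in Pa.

ω = 28.9 rad/s, so T = P/ω = 44.5×10³ / 28.90 = 1540 N·m.
J = π(d_o⁴ − d_i⁴)/32 = π(0.0754⁴ − 0.0373⁴)/32 = 2.983×10^-6 m⁴.
τ_max = T·r/J = 1540 × 0.0377 / 2.983×10^-6 = 1.946×10^7 Pa.

1.95e7 Pa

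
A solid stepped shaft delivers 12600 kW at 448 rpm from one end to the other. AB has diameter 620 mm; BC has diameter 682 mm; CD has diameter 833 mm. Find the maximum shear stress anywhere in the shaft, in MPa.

ω = 2π·448/60 = 46.91 rad/s, so T = P/ω = 12600×10³ / 46.91 = 268600 N·m.
Under the same torque, τ_max = 16T/(πd³) is largest where d is smallest — segment AB (d = 620 mm).
τ_max = 16·268600/(π·(0.620)³) = 5.739×10^6 Pa.

5.74 MPa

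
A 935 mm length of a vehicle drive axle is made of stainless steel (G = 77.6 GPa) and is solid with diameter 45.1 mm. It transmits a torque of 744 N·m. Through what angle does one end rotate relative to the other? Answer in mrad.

J = πd⁴/32 = π(0.0451)⁴/32 = 4.062×10^-7 m⁴.
θ = T·L/(G·J) = 744.0 × 0.935 / (77.6×10⁹ × 4.062×10^-7) = 0.02207 rad.

22.1 mrad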